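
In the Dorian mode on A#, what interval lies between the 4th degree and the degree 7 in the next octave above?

Spelling the Dorian mode on A#: A# B# C# D# E# F## G#.
That puts D# below G#.
Counting 11 letters and 17 half steps from D# gives a perfect eleventh.

perfect eleventh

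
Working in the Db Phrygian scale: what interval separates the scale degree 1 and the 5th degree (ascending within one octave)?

Db phrygian: Db Ebb Fb Gb Ab Bbb Cb.
That puts Db below Ab.
Db up to Ab spans 5 letter names and 7 semitones — a perfect fifth.

perfect 5th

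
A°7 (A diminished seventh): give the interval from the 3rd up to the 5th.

minor third

Spelling the chord: A–C–Eb–Gb.
3rd = C; 5th = Eb.
3 letter names make it a third; at 3 semitones (a half step narrower than major) the quality is minor.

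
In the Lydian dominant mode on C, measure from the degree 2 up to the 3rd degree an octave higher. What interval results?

Spelling the Lydian dominant mode on C: C D E F♯ G A B♭.
The degree 2 is D and the 3rd scale degree (up an octave) is E.
Counting 9 letters and 14 half steps from D gives a major ninth.

major ninth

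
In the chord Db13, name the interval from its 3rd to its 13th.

Db13: Db F Ab Cb Eb Bb.
So we need the interval from F up to Bb.
F up to Bb spans 11 letter names and 17 semitones — a perfect eleventh.

P11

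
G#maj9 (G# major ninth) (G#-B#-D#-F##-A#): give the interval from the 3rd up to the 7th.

3rd = B#; 7th = F##.
Counting 5 letters and 7 half steps from B# gives a perfect fifth.

perfect 5th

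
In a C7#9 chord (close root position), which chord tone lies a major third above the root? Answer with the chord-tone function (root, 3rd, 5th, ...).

3rd

C7#9 (C dominant seventh sharp nine): C-E-G-Bb-D#.
The root is C. A major third above C is E.
E is the chord's 3rd.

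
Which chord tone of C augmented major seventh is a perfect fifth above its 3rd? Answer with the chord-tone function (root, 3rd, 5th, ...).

C augmented major seventh: C, E, G#, B.
The 3rd is E. A perfect fifth above E is B.
B is the chord's 7th.

7th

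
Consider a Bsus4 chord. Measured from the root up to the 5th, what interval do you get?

perfect 5th

The chord tones of Bsus4 are B, E, F♯.
The root is B and the 5th is F♯.
From B to F♯ is 7 semitones, exactly the perfect fifth.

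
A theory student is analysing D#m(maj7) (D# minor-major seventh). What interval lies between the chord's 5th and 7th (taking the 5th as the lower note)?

D#m(maj7) is spelled D# F# A# C##.
So we need the interval from A# up to C##.
Counting 3 letters and 4 half steps from A# gives a major third.

major 3rd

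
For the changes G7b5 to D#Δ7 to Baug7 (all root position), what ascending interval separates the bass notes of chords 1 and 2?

The roots are G and D#.
5 letter names make it a fifth; at 8 semitones (a half step wider than perfect) the quality is augmented.

augmented 5th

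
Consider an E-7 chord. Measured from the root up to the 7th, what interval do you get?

E minor seventh: E–G–B–D.
That puts E below D.
7 letter names make it a seventh; at 10 semitones (a half step narrower than major) the quality is minor.

minor seventh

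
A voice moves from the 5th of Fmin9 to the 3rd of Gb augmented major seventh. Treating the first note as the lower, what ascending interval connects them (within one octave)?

minor 7th

The 5th of Fmin9 is C; the 3rd of Gb augmented major seventh is Bb.
7 letter names make it a seventh; at 10 semitones (a half step narrower than major) the quality is minor.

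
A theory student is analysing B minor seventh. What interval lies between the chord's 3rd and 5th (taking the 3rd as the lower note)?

M3

Bmin7: B–D–F#–A.
The 3rd is D and the 5th is F#.
Counting 3 letters and 4 half steps from D gives a major third.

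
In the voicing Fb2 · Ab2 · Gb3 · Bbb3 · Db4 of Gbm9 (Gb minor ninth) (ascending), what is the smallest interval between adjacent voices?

minor third

Adjacent intervals: Fb2→Ab2 = major third; Ab2→Gb3 = minor seventh; Gb3→Bbb3 = minor third; Bbb3→Db4 = major third.
The smallest is Gb3 to Bbb3, a minor third (3 semitones).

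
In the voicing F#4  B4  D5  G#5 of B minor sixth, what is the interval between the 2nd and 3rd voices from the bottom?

Those voices are B4 and D5.
B up to D is 3 semitones, a half step narrower than a major third, so the interval is minor.

minor third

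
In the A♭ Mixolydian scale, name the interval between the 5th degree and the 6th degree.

A♭ mixolydian: A♭ B♭ C D♭ E♭ F G♭.
That puts E♭ below F.
Counting 2 letters and 2 half steps from E♭ gives a major second.

major second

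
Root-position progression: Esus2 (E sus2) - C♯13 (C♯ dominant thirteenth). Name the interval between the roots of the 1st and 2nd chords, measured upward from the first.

major sixth

The roots are E and C♯.
From E to C♯ is 9 semitones, exactly the major sixth.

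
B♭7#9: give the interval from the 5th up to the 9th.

augmented fifth

B♭7#9: B♭-D-F-A♭-C♯.
That puts F below C♯.
F up to C♯ is 8 semitones, a half step wider than a perfect fifth, so the interval is augmented.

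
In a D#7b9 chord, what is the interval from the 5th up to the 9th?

Spelling the chord: D#, F##, A#, C#, E.
So we need the interval from A# up to E.
5 letter names make it a fifth; at 6 semitones (a half step narrower than perfect) the quality is diminished.

diminished 5th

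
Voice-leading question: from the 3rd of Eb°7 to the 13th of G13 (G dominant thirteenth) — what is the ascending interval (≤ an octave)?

Eb°7 has Gb as its 3rd, and G13 (G dominant thirteenth) has E as its 13th.
From Gb to E: 10 semitones over a sixth = augmented.

augmented 6th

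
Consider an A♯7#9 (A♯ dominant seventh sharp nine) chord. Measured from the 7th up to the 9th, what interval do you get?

Spelling the chord: A♯ C𝄪 E♯ G♯ B𝄪.
That puts G♯ below B𝄪.
G♯ up to B𝄪 is 5 semitones, a half step wider than a major third, so the interval is augmented.

augmented 3rd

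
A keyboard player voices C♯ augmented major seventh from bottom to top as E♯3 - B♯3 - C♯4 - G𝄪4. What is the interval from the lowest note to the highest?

The outer voices are E♯3 and G𝄪4.
Counting 10 letters and 16 half steps from E♯ gives a major tenth.

major tenth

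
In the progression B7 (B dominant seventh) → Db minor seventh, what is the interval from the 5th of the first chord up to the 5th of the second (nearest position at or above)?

diminished third

The 5th of B7 (B dominant seventh) is F#; the 5th of Db minor seventh is Ab.
From F# to Ab: 2 semitones over a third = diminished.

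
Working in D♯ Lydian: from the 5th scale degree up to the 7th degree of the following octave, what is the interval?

major tenth

D♯ lydian: D♯ E♯ F𝄪 G𝄪 A♯ B♯ C𝄪.
So we need the interval from A♯ up to C𝄪.
A♯ up to C𝄪 spans 10 letter names and 16 semitones — a major tenth.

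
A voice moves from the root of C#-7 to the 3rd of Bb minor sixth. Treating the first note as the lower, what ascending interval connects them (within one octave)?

C#-7 has C# as its root, and Bb minor sixth has Db as its 3rd.
2 letter names make it a second; at 0 semitones (a whole step narrower than major) the quality is diminished.

diminished 2nd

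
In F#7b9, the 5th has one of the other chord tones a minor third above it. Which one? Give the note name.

F# dominant seventh flat nine: F#–A#–C#–E–G.
The 5th is C#. A minor third above C# is E.
E is the chord's 7th.

E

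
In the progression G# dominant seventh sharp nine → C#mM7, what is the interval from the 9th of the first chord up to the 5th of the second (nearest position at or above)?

G# dominant seventh sharp nine has A## as its 9th, and C#mM7 has G# as its 5th.
7 letter names make it a seventh; at 9 semitones (a whole step narrower than major) the quality is diminished.

d7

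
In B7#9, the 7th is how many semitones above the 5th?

3

B dominant seventh sharp nine: B, D♯, F♯, A, C𝄪.
F♯ to A is a minor third: 3 semitones.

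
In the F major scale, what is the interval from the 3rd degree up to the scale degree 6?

perfect fourth

Spelling the F major scale: F G A Bb C D E.
So we need the interval from A up to D.
A up to D spans 4 letter names and 5 semitones — a perfect fourth.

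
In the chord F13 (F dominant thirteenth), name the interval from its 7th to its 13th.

major seventh

Spelling the chord: F-A-C-E♭-G-D.
The 7th is E♭ and the 13th is D.
E♭ up to D spans 7 letter names and 11 semitones — a major seventh.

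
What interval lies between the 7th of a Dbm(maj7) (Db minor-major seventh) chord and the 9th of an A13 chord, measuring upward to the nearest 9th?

Dbm(maj7) (Db minor-major seventh) has C as its 7th, and A13 has B as its 9th.
C up to B spans 7 letter names and 11 semitones — a major seventh.

major seventh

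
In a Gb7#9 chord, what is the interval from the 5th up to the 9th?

augmented fifth

Gb7#9 (Gb dominant seventh sharp nine): Gb, Bb, Db, Fb, A.
The 5th is Db and the 9th is A.
5 letter names make it a fifth; at 8 semitones (a half step wider than perfect) the quality is augmented.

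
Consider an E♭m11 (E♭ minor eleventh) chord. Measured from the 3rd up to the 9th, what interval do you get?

M7

Spelling the chord: E♭-G♭-B♭-D♭-F-A♭.
3rd = G♭; 9th = F.
G♭ up to F spans 7 letter names and 11 semitones — a major seventh.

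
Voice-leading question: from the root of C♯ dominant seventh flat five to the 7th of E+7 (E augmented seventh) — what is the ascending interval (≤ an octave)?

The root of C♯ dominant seventh flat five is C♯; the 7th of E+7 (E augmented seventh) is D.
C♯ up to D is 1 semitone, a half step narrower than a major second, so the interval is minor.

minor second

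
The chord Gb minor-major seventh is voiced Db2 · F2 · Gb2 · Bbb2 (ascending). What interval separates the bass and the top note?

The outer voices are Db2 and Bbb2.
From Db to Bbb: 8 semitones over a sixth = minor.

m6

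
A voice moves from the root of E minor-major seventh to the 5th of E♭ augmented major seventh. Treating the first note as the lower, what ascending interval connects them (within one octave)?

perfect fifth

The root of E minor-major seventh is E; the 5th of E♭ augmented major seventh is B.
From E to B is 7 semitones, exactly the perfect fifth.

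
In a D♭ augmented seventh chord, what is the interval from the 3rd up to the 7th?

diminished fifth

D♭+7: D♭-F-A-C♭.
That puts F below C♭.
5 letter names make it a fifth; at 6 semitones (a half step narrower than perfect) the quality is diminished.
That tritone between 3rd and 7th is what gives the dominant seventh its pull toward resolution.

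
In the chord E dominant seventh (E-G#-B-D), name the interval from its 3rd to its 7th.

diminished fifth

That puts G# below D.
5 letter names make it a fifth; at 6 semitones (a half step narrower than perfect) the quality is diminished.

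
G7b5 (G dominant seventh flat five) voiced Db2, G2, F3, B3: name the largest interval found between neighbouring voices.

m7

Adjacent intervals: Db2→G2 = augmented fourth; G2→F3 = minor seventh; F3→B3 = augmented fourth.
The largest is G2 to F3, a minor seventh (10 semitones).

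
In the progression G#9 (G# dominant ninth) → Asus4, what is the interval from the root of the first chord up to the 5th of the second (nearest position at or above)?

minor sixth

The root of G#9 (G# dominant ninth) is G#; the 5th of Asus4 is E.
6 letter names make it a sixth; at 8 semitones (a half step narrower than major) the quality is minor.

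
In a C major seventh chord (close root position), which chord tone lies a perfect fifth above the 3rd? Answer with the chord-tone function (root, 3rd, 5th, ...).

C major seventh is spelled C, E, G, B.
The 3rd is E. A perfect fifth above E is B.
B is the chord's 7th.

7th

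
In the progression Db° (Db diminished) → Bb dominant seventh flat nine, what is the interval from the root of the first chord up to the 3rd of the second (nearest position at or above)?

The root of Db° (Db diminished) is Db; the 3rd of Bb dominant seventh flat nine is D.
From Db to D: 1 semitone over a unison = augmented.

augmented unison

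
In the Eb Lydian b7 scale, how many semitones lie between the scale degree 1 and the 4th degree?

6

The scale is Eb F G A Bb C Db.
Eb up to A is an augmented fourth — 6 semitones.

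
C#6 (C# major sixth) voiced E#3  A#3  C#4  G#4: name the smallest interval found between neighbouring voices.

minor third

Adjacent intervals: E#3→A#3 = perfect fourth; A#3→C#4 = minor third; C#4→G#4 = perfect fifth.
The smallest is A#3 to C#4, a minor third (3 semitones).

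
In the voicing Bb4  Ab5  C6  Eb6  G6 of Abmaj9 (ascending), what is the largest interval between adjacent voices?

minor seventh

Adjacent intervals: Bb4→Ab5 = minor seventh; Ab5→C6 = major third; C6→Eb6 = minor third; Eb6→G6 = major third.
The largest is Bb4 to Ab5, a minor seventh (10 semitones).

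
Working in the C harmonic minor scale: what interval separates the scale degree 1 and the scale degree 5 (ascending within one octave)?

perfect fifth

C harmonic minor: C D Eb F G Ab B.
That puts C below G.
From C to G is 7 semitones, exactly the perfect fifth.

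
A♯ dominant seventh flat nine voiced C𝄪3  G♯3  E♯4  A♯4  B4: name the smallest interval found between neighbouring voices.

Adjacent intervals: C𝄪3→G♯3 = diminished fifth; G♯3→E♯4 = major sixth; E♯4→A♯4 = perfect fourth; A♯4→B4 = minor second.
The smallest is A♯4 to B4, a minor second (1 semitone).

minor 2nd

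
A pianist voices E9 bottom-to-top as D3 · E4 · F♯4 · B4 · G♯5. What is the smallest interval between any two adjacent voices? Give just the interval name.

Adjacent intervals: D3→E4 = major ninth; E4→F♯4 = major second; F♯4→B4 = perfect fourth; B4→G♯5 = major sixth.
The smallest is E4 to F♯4, a major second (2 semitones).

major 2nd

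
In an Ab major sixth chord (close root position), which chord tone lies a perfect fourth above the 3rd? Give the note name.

The chord tones of Ab6 are Ab–C–Eb–F.
The 3rd is C. A perfect fourth above C is F.
F is the chord's 6th.

F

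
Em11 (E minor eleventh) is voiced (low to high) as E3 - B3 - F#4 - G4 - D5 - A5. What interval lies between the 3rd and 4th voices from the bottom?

Those voices are F#4 and G4.
2 letter names make it a second; at 1 semitone (a half step narrower than major) the quality is minor.

minor second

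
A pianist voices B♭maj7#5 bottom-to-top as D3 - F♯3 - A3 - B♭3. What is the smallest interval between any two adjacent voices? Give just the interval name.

Adjacent intervals: D3→F♯3 = major third; F♯3→A3 = minor third; A3→B♭3 = minor second.
The smallest is A3 to B♭3, a minor second (1 semitone).

minor second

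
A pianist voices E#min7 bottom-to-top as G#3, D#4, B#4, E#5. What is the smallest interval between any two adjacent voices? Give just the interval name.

Adjacent intervals: G#3→D#4 = perfect fifth; D#4→B#4 = major sixth; B#4→E#5 = perfect fourth.
The smallest is B#4 to E#5, a perfect fourth (5 semitones).

perfect fourth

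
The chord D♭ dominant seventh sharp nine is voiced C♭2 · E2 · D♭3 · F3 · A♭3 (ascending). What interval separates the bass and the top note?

The outer voices are C♭2 and A♭3.
Counting 13 letters and 21 half steps from C♭ gives a major thirteenth.

major thirteenth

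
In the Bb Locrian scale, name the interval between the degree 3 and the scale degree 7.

P5

Spelling the Bb Locrian scale: Bb Cb Db Eb Fb Gb Ab.
The degree 3 is Db and the 7th degree is Ab.
Counting 5 letters and 7 half steps from Db gives a perfect fifth.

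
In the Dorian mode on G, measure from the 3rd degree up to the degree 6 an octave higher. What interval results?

augmented eleventh

The scale runs G A Bb C D E F.
That puts Bb below E.
11 letter names make it an eleventh; at 18 semitones (a half step wider than perfect) the quality is augmented.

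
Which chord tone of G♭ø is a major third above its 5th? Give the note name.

Fb

Spelling the chord: G♭–B𝄫–D𝄫–F♭.
The 5th is D𝄫. A major third above D𝄫 is F♭.
F♭ is the chord's 7th.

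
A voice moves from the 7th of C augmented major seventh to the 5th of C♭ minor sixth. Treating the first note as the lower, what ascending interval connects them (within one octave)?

diminished sixth

The 7th of C augmented major seventh is B; the 5th of C♭ minor sixth is G♭.
From B to G♭: 7 semitones over a sixth = diminished.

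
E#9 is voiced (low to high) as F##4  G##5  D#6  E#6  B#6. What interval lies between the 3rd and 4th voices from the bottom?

Those voices are D#6 and E#6.
D# up to E# spans 2 letter names and 2 semitones — a major second.

major second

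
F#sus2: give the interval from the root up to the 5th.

perfect fifth

Spelling the chord: F#-G#-C#.
So we need the interval from F# up to C#.
F# up to C# spans 5 letter names and 7 semitones — a perfect fifth.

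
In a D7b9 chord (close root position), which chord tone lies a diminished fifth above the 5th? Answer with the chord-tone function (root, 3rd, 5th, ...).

9th

D7b9 (D dominant seventh flat nine) is spelled D, F#, A, C, Eb.
The 5th is A. A diminished fifth above A is Eb.
Eb is the chord's 9th.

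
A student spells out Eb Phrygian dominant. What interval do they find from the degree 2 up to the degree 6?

perfect fifth

The scale runs Eb Fb G Ab Bb Cb Db.
Degree 2 = Fb; 6th degree = Cb.
From Fb to Cb is 7 semitones, exactly the perfect fifth.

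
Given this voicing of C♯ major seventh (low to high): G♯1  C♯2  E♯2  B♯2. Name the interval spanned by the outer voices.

M10

The outer voices are G♯1 and B♯2.
Counting 10 letters and 16 half steps from G♯ gives a major tenth.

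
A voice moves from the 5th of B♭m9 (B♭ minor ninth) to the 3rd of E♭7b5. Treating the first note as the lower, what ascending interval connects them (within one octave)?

The 5th of B♭m9 (B♭ minor ninth) is F; the 3rd of E♭7b5 is G.
Counting 2 letters and 2 half steps from F gives a major second.

major second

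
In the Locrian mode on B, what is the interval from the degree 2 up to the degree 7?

Spelling the Locrian mode on B: B C D E F G A.
That puts C below A.
Counting 6 letters and 9 half steps from C gives a major sixth.

M6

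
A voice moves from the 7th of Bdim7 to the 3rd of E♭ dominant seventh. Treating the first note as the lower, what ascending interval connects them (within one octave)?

M7

Bdim7 has A♭ as its 7th, and E♭ dominant seventh has G as its 3rd.
Counting 7 letters and 11 half steps from A♭ gives a major seventh.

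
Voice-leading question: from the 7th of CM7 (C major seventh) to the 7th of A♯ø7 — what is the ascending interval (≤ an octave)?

major sixth

The 7th of CM7 (C major seventh) is B; the 7th of A♯ø7 is G♯.
Counting 6 letters and 9 half steps from B gives a major sixth.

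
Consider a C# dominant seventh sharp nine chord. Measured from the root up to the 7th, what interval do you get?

Spelling the chord: C#-E#-G#-B-D##.
Root = C#; 7th = B.
7 letter names make it a seventh; at 10 semitones (a half step narrower than major) the quality is minor.

minor seventh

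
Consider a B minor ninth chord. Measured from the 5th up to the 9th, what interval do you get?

B minor ninth: B, D, F#, A, C#.
The 5th is F# and the 9th is C#.
Counting 5 letters and 7 half steps from F# gives a perfect fifth.

P5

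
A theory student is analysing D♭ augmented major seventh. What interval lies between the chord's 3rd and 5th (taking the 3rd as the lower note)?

major third

D♭maj7#5 (D♭ augmented major seventh): D♭, F, A, C.
The 3rd is F and the 5th is A.
F up to A spans 3 letter names and 4 semitones — a major third.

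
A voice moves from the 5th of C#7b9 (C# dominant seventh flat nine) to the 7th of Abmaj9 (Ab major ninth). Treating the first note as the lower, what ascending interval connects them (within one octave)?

C#7b9 (C# dominant seventh flat nine) has G# as its 5th, and Abmaj9 (Ab major ninth) has G as its 7th.
G# up to G is 11 semitones, a half step narrower than a perfect octave, so the interval is diminished.

diminished 8th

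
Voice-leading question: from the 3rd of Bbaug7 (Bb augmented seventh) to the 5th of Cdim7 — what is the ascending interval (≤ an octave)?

Bbaug7 (Bb augmented seventh) has D as its 3rd, and Cdim7 has Gb as its 5th.
4 letter names make it a fourth; at 4 semitones (a half step narrower than perfect) the quality is diminished.

diminished fourth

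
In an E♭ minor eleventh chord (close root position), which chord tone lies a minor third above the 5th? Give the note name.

Spelling the chord: E♭-G♭-B♭-D♭-F-A♭.
The 5th is B♭. A minor third above B♭ is D♭.
D♭ is the chord's 7th.

Db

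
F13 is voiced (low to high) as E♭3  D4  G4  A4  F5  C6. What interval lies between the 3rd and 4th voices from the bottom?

major 2nd

Those voices are G4 and A4.
Counting 2 letters and 2 half steps from G gives a major second.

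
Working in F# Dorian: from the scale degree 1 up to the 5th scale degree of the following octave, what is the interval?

perfect twelfth

The scale runs F# G# A B C# D# E.
That puts F# below C#.
Counting 12 letters and 19 half steps from F# gives a perfect twelfth.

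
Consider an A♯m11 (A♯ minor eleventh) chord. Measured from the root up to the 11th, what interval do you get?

A♯ minor eleventh: A♯ C♯ E♯ G♯ B♯ D♯.
Root = A♯; 11th = D♯.
Counting 11 letters and 17 half steps from A♯ gives a perfect eleventh.

perfect eleventh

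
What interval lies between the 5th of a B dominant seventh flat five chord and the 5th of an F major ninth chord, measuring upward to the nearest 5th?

The 5th of B dominant seventh flat five is F; the 5th of F major ninth is C.
From F to C is 7 semitones, exactly the perfect fifth.

perfect fifth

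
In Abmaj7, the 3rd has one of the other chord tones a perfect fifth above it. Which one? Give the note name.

G

The chord tones of Ab major seventh are Ab–C–Eb–G.
The 3rd is C. A perfect fifth above C is G.
G is the chord's 7th.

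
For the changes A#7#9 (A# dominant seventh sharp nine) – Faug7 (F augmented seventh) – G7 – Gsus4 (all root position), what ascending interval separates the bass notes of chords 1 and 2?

diminished sixth

The roots are A# and F.
6 letter names make it a sixth; at 7 semitones (a whole step narrower than major) the quality is diminished.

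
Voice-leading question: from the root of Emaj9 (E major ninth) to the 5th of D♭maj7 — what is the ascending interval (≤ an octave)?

diminished fourth

Emaj9 (E major ninth) has E as its root, and D♭maj7 has A♭ as its 5th.
4 letter names make it a fourth; at 4 semitones (a half step narrower than perfect) the quality is diminished.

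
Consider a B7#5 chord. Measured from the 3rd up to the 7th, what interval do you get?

B7#5 is spelled B-D♯-F𝄪-A.
3rd = D♯; 7th = A.
From D♯ to A: 6 semitones over a fifth = diminished.
This 3–7 tritone is the characteristic tension at the heart of the dominant sound.

diminished 5th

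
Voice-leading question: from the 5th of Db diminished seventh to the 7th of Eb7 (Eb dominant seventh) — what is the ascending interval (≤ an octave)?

augmented fourth

Db diminished seventh has Abb as its 5th, and Eb7 (Eb dominant seventh) has Db as its 7th.
From Abb to Db: 6 semitones over a fourth = augmented.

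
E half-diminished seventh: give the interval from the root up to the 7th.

E half-diminished seventh: E-G-B♭-D.
That puts E below D.
7 letter names make it a seventh; at 10 semitones (a half step narrower than major) the quality is minor.

minor seventh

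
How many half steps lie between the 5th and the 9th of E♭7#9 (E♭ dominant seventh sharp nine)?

8

Spelling the chord: E♭ G B♭ D♭ F♯.
B♭ to F♯ is an augmented fifth: 8 semitones.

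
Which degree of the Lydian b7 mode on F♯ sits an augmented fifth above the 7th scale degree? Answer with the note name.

The scale is F♯ G♯ A♯ B♯ C♯ D♯ E.
The 7th scale degree is E; an augmented fifth above that is B♯ — scale degree 4.

B#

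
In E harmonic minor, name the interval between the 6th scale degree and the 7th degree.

augmented 2nd

The scale runs E F♯ G A B C D♯.
6th scale degree = C; 7th scale degree = D♯.
2 letter names make it a second; at 3 semitones (a half step wider than major) the quality is augmented.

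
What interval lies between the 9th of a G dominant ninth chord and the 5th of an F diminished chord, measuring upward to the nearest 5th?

G dominant ninth has A as its 9th, and F diminished has Cb as its 5th.
A up to Cb is 2 semitones, a whole step narrower than a major third, so the interval is diminished.

diminished third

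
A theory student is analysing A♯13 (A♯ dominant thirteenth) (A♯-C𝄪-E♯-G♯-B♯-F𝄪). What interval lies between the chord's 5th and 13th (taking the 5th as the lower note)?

major ninth

The 5th is E♯ and the 13th is F𝄪.
E♯ up to F𝄪 spans 9 letter names and 14 semitones — a major ninth.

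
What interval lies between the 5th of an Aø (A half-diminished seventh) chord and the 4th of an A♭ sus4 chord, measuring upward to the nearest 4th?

m7

The 5th of Aø (A half-diminished seventh) is E♭; the 4th of A♭ sus4 is D♭.
E♭ up to D♭ is 10 semitones, a half step narrower than a major seventh, so the interval is minor.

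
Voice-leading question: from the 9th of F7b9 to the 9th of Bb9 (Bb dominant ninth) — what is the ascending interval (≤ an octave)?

augmented 4th

The 9th of F7b9 is Gb; the 9th of Bb9 (Bb dominant ninth) is C.
4 letter names make it a fourth; at 6 semitones (a half step wider than perfect) the quality is augmented.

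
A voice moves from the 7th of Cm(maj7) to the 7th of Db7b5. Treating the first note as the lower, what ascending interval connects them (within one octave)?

Cm(maj7) has B as its 7th, and Db7b5 has Cb as its 7th.
B up to Cb is 0 semitones, a whole step narrower than a major second, so the interval is diminished.

diminished 2nd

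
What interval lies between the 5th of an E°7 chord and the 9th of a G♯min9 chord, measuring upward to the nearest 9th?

augmented 7th

E°7 has B♭ as its 5th, and G♯min9 has A♯ as its 9th.
7 letter names make it a seventh; at 12 semitones (a half step wider than major) the quality is augmented.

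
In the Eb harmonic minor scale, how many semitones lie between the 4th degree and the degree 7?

6

The scale is Eb F Gb Ab Bb Cb D.
Ab up to D is an augmented fourth — 6 semitones.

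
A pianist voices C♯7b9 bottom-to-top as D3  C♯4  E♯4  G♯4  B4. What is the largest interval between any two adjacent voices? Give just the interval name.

Adjacent intervals: D3→C♯4 = major seventh; C♯4→E♯4 = major third; E♯4→G♯4 = minor third; G♯4→B4 = minor third.
The largest is D3 to C♯4, a major seventh (11 semitones).

major 7th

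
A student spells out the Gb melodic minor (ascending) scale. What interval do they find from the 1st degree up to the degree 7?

Gb melodic minor: Gb Ab Bbb Cb Db Eb F.
The 1st degree is Gb and the degree 7 is F.
From Gb to F is 11 semitones, exactly the major seventh.

major seventh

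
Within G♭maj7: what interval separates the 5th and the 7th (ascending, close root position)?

G♭maj7: G♭, B♭, D♭, F.
That puts D♭ below F.
From D♭ to F is 4 semitones, exactly the major third.

major 3rd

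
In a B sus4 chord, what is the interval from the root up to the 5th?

Bsus4 (B sus4) is spelled B, E, F♯.
That puts B below F♯.
Counting 5 letters and 7 half steps from B gives a perfect fifth.

perfect 5th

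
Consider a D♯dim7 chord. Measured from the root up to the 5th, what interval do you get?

D♯ diminished seventh is spelled D♯ F♯ A C.
The root is D♯ and the 5th is A.
5 letter names make it a fifth; at 6 semitones (a half step narrower than perfect) the quality is diminished.

diminished 5th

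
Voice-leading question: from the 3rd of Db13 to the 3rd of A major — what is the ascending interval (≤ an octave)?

A5

The 3rd of Db13 is F; the 3rd of A major is C#.
F up to C# is 8 semitones, a half step wider than a perfect fifth, so the interval is augmented.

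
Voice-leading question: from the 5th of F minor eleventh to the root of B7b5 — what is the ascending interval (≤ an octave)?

The 5th of F minor eleventh is C; the root of B7b5 is B.
C up to B spans 7 letter names and 11 semitones — a major seventh.

major seventh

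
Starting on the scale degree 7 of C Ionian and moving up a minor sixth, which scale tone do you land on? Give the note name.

The scale is C D E F G A B.
The scale degree 7 is B; a minor sixth above that is G — scale degree 5.

G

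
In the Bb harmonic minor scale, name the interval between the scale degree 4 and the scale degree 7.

A4

Spelling the Bb harmonic minor scale: Bb C Db Eb F Gb A.
Scale degree 4 = Eb; degree 7 = A.
4 letter names make it a fourth; at 6 semitones (a half step wider than perfect) the quality is augmented.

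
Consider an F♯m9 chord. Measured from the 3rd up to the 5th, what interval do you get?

F♯min9 (F♯ minor ninth) is spelled F♯, A, C♯, E, G♯.
So we need the interval from A up to C♯.
Counting 3 letters and 4 half steps from A gives a major third.

major 3rd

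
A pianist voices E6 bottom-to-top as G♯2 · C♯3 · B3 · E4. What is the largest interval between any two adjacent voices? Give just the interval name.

Adjacent intervals: G♯2→C♯3 = perfect fourth; C♯3→B3 = minor seventh; B3→E4 = perfect fourth.
The largest is C♯3 to B3, a minor seventh (10 semitones).

minor 7th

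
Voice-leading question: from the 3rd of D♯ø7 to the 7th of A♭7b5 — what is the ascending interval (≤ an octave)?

The 3rd of D♯ø7 is F♯; the 7th of A♭7b5 is G♭.
F♯ up to G♭ is 0 semitones, a whole step narrower than a major second, so the interval is diminished.

diminished second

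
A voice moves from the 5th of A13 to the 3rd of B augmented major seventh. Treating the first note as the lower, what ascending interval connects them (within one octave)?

major seventh

A13 has E as its 5th, and B augmented major seventh has D♯ as its 3rd.
From E to D♯ is 11 semitones, exactly the major seventh.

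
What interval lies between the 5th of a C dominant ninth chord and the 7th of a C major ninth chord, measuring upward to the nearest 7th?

major 3rd

The 5th of C dominant ninth is G; the 7th of C major ninth is B.
Counting 3 letters and 4 half steps from G gives a major third.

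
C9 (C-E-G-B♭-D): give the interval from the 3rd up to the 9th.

m7

So we need the interval from E up to D.
7 letter names make it a seventh; at 10 semitones (a half step narrower than major) the quality is minor.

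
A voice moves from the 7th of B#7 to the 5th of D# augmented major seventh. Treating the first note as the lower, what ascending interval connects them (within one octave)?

augmented unison

B#7 has A# as its 7th, and D# augmented major seventh has A## as its 5th.
A# up to A## is 1 semitone, a half step wider than a perfect unison, so the interval is augmented.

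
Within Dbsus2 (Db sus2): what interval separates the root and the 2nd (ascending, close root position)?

Spelling the chord: Db Eb Ab.
So we need the interval from Db up to Eb.
From Db to Eb is 2 semitones, exactly the major second.

M2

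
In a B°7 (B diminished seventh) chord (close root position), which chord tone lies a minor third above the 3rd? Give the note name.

Spelling the chord: B–D–F–A♭.
The 3rd is D. A minor third above D is F.
F is the chord's 5th.

F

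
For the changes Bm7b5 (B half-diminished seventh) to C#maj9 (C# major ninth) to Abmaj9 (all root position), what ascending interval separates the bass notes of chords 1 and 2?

The roots are B and C#.
From B to C# is 2 semitones, exactly the major second.

major second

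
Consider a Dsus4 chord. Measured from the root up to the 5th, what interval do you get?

P5

Spelling the chord: D–G–A.
The root is D and the 5th is A.
From D to A is 7 semitones, exactly the perfect fifth.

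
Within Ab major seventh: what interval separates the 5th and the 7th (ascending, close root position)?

Spelling the chord: Ab C Eb G.
That puts Eb below G.
Counting 3 letters and 4 half steps from Eb gives a major third.

major third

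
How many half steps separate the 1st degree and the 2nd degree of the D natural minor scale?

The scale is D E F G A B♭ C.
D up to E is a major second — 2 semitones.

2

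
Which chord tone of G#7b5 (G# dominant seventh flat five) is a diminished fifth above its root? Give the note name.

G#7b5: G#, B#, D, F#.
The root is G#. A diminished fifth above G# is D.
D is the chord's 5th.

D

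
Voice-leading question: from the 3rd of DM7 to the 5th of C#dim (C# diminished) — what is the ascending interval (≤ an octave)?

minor second

DM7 has F# as its 3rd, and C#dim (C# diminished) has G as its 5th.
From F# to G: 1 semitone over a second = minor.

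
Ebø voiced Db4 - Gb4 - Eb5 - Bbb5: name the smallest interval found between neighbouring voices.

Adjacent intervals: Db4→Gb4 = perfect fourth; Gb4→Eb5 = major sixth; Eb5→Bbb5 = diminished fifth.
The smallest is Db4 to Gb4, a perfect fourth (5 semitones).

P4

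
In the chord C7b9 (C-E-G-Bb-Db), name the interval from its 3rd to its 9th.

3rd = E; 9th = Db.
7 letter names make it a seventh; at 9 semitones (a whole step narrower than major) the quality is diminished.

diminished seventh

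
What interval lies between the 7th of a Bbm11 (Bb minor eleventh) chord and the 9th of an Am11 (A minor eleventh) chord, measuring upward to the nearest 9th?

Bbm11 (Bb minor eleventh) has Ab as its 7th, and Am11 (A minor eleventh) has B as its 9th.
2 letter names make it a second; at 3 semitones (a half step wider than major) the quality is augmented.

augmented second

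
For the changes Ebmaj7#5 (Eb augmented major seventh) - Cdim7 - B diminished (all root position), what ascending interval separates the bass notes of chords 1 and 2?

The roots are Eb and C.
From Eb to C is 9 semitones, exactly the major sixth.

major sixth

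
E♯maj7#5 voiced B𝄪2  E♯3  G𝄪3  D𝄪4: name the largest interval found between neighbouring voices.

Adjacent intervals: B𝄪2→E♯3 = diminished fourth; E♯3→G𝄪3 = major third; G𝄪3→D𝄪4 = perfect fifth.
The largest is G𝄪3 to D𝄪4, a perfect fifth (7 semitones).

perfect fifth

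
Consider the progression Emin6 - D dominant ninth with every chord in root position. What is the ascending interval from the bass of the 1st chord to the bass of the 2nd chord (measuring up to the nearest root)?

minor 7th

The roots are E and D.
From E to D: 10 semitones over a seventh = minor.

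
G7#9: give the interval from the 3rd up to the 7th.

G7#9 is spelled G-B-D-F-A#.
3rd = B; 7th = F.
From B to F: 6 semitones over a fifth = diminished.
That tritone between 3rd and 7th is what gives the dominant seventh its pull toward resolution.

diminished 5th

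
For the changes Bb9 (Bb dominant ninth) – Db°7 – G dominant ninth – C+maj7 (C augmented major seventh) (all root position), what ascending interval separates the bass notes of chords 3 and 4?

The roots are G and C.
G up to C spans 4 letter names and 5 semitones — a perfect fourth.

perfect fourth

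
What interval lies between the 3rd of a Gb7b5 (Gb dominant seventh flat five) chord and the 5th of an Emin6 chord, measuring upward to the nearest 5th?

The 3rd of Gb7b5 (Gb dominant seventh flat five) is Bb; the 5th of Emin6 is B.
From Bb to B: 1 semitone over a unison = augmented.

augmented unison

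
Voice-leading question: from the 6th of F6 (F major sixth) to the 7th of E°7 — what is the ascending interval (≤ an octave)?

F6 (F major sixth) has D as its 6th, and E°7 has Db as its 7th.
8 letter names make it an octave; at 11 semitones (a half step narrower than perfect) the quality is diminished.

diminished octave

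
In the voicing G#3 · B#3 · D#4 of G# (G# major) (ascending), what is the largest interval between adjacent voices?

M3

Adjacent intervals: G#3→B#3 = major third; B#3→D#4 = minor third.
The largest is G#3 to B#3, a major third (4 semitones).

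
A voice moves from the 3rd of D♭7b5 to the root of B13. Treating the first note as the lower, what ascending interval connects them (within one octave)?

D♭7b5 has F as its 3rd, and B13 has B as its root.
From F to B: 6 semitones over a fourth = augmented.

augmented fourth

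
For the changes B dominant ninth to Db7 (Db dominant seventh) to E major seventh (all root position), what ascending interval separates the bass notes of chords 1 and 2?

d3

The roots are B and Db.
B up to Db is 2 semitones, a whole step narrower than a major third, so the interval is diminished.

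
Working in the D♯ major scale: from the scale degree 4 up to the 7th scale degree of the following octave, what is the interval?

A11

Spelling the D♯ major scale: D♯ E♯ F𝄪 G♯ A♯ B♯ C𝄪.
Scale degree 4 = G♯; scale degree 7 (up an octave) = C𝄪.
From G♯ to C𝄪: 18 semitones over an eleventh = augmented.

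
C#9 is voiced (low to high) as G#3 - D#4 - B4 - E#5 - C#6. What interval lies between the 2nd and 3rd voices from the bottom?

Those voices are D#4 and B4.
From D# to B: 8 semitones over a sixth = minor.

m6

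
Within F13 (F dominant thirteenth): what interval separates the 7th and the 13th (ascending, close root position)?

F13: F, A, C, Eb, G, D.
The 7th is Eb and the 13th is D.
From Eb to D is 11 semitones, exactly the major seventh.

major 7th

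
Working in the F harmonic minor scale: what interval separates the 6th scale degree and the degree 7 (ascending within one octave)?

The scale runs F G Ab Bb C Db E.
6th scale degree = Db; degree 7 = E.
Db up to E is 3 semitones, a half step wider than a major second, so the interval is augmented.

A2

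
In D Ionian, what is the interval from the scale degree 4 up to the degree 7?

D major: D E F# G A B C#.
The scale degree 4 is G and the degree 7 is C#.
From G to C#: 6 semitones over a fourth = augmented.

augmented 4th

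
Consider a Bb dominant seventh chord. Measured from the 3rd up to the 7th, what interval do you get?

The chord tones of Bb7 (Bb dominant seventh) are Bb D F Ab.
3rd = D; 7th = Ab.
From D to Ab: 6 semitones over a fifth = diminished.

diminished fifth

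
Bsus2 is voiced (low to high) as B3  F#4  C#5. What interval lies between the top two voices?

perfect fifth

Those voices are F#4 and C#5.
Counting 5 letters and 7 half steps from F# gives a perfect fifth.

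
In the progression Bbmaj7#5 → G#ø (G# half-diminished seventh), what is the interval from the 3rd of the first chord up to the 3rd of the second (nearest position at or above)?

major sixth

The 3rd of Bbmaj7#5 is D; the 3rd of G#ø (G# half-diminished seventh) is B.
D up to B spans 6 letter names and 9 semitones — a major sixth.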